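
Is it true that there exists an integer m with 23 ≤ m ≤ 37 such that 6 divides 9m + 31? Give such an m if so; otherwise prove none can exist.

The values of 9m + 31 for m = 23, 24, …, 37 are 238, 247, 256, 265, 274, 283, 292, 301, 310, 319, 328, 337, 346, 355, 364; reduced mod 6 these are 4, 1, 4, 1, 4, 1, 4, 1, 4, 1, 4, 1, 4, 1, 4.
None is 0, so 6 never divides 9m + 31 on this range.

No such integer m in that range exists.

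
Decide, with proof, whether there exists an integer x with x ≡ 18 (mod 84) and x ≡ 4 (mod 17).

x = 1194

Since 84 and 17 share no common factor, CRT says the pair of congruences has a solution (unique mod 1428).
Write x = 18 + 84t and require 18 + 84t ≡ 4 (mod 17), i.e. 84t ≡ 3 (mod 17).
84 ≡ 16 (mod 17), so this reads 16t ≡ 3 (mod 17). Note 16·16 = 256 ≡ 1 (mod 17) (as 256 − 1 = 15·17), so 16⁻¹ ≡ 16.
Therefore t ≡ 16·3 = 48 ≡ 14 (mod 17).
Taking t = 14 gives x = 18 + 84·14 = 1194.
Indeed 1194 ≡ 18 (mod 84) and 1194 ≡ 4 (mod 17).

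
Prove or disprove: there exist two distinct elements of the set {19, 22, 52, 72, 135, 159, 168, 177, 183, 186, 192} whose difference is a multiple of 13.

Reduce each element modulo 13: 19↦6, 22↦9, 52↦0, 72↦7, 135↦5, 159↦3, 168↦12, 177↦8, 183↦1, 186↦4, 192↦10.
All 11 residues are distinct, so no two elements differ by a multiple of 13.

No, no such pair exists.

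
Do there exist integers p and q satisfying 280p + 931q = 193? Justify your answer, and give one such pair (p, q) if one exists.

There are no such integers.

Any value of 280p + 931q is a multiple of gcd(280, 931) = 7.
However 193 leaves remainder 4 on division by 7.
Hence no integers p, q satisfy the equation.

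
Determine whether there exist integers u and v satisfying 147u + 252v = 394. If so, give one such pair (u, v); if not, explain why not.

No, no such integers exist.

Any value of 147u + 252v is a multiple of gcd(147, 252) = 21.
However 394 leaves remainder 16 on division by 21.
So the equation is unsolvable over ℤ.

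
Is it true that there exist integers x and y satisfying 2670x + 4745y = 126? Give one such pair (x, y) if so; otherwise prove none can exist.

No such integers exist.

Both 2670 and 4745 are divisible by gcd(2670, 4745) = 5, hence so is any combination 2670x + 4745y.
But 126 = 5·25 + 1, so 5 ∤ 126.
Therefore 2670x + 4745y = 126 has no solution in integers.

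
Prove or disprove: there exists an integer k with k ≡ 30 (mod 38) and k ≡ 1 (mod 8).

Reduce both congruences modulo 2, which divides 38 and 8: they say k ≡ 30 (mod 2) and k ≡ 1 (mod 2).
But 30 mod 2 = 0 while 1 mod 2 = 1, a contradiction.
Therefore no such k exists.

There is no such integer.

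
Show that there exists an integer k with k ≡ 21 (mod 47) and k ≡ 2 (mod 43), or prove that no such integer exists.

k = 303

The moduli 47 and 43 are coprime, so by the Chinese Remainder Theorem a unique solution modulo 2021 exists.
Write k = 21 + 47t and require 21 + 47t ≡ 2 (mod 43), i.e. 47t ≡ 24 (mod 43).
47 ≡ 4 (mod 43), so this reads 4t ≡ 24 (mod 43). To invert 4 modulo 43: 43 = 10·4 + 3, 4 = 1·3 + 1, 3 = 3·1 + 0, and unwinding, 1 = 4 − 1·3 = 4 − (43 − 10·4) = −43 + 11·4. Thus 4⁻¹ ≡ 11 (mod 43).
Multiplying by 11: t ≡ 11·24 = 264 ≡ 6 (mod 43).
With t = 6: k = 21 + 47·6 = 303.
Verify: 303 = 6·47 + 21 and 303 = 7·43 + 2. ✓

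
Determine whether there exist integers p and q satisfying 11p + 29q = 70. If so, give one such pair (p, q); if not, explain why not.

Since gcd(11, 29) = 1, every integer is an integer combination of 11 and 29.
Euclidean algorithm: 29 = 2·11 + 7, 11 = 1·7 + 4, 7 = 1·4 + 3, 4 = 1·3 + 1, 3 = 3·1 + 0.
Working back up the chain: 1 = 4 − 1·3 = 4 − (7 − 1·4) = −7 + 2·4 = −7 + 2·(11 − 1·7) = 2·11 − 3·7 = 2·11 − 3·(29 − 2·11) = −3·29 + 8·11. So 11·8 + 29·(-3) = 1.
Multiplying through by 70: p = 8·70 = 560, q = (-3)·70 = -210 is a solution.
The general solution is p = 560 + 29k, q = -210 − 11k; taking k = -19 gives the smaller pair p = 9, q = -1.
Indeed 11·9 + 29·(-1) = 99 − 29 = 70.

p = 9, q = -1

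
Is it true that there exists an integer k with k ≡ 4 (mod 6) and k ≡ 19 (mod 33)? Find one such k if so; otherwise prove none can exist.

k = 52

gcd(6, 33) = 3. A simultaneous solution exists iff 4 ≡ 19 (mod 3); here 4 mod 3 = 1 = 19 mod 3, so it does.
Write k = 4 + 6t. Then 6t ≡ 19 − 4 ≡ 15 (mod 33); dividing through by 3 gives 2t ≡ 5 (mod 11).
Since 2·6 = 12 = 1·11 + 1, the inverse of 2 mod 11 is 6.
Multiplying by 6: t ≡ 6·5 = 30 ≡ 8 (mod 11).
Then k = 4 + 6·8 = 52.
Check: 52 mod 6 = 4, 52 mod 33 = 19. ✓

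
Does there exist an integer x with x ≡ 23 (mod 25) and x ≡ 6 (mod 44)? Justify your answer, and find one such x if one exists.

x = 798

gcd(25, 44) = 1, so the Chinese Remainder Theorem guarantees exactly one residue class mod 1100 satisfying both.
Any solution of the first congruence is x = 23 + 25t; substituting into the second, 25t ≡ 6 − 23 ≡ 27 (mod 44).
Since 25·37 = 925 = 21·44 + 1, the inverse of 25 mod 44 is 37.
Therefore t ≡ 37·27 = 999 ≡ 31 (mod 44).
With t = 31: x = 23 + 25·31 = 798.
Indeed 798 ≡ 23 (mod 25) and 798 ≡ 6 (mod 44).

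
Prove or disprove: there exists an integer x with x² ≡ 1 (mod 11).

x = 1

Take x = 1. Then 1² = 1, and since 0 ≤ 1 < 11 this is already reduced: 1² ≡ 1 (mod 11).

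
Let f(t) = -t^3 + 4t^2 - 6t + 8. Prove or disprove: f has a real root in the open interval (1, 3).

f(1) = 5 and f(3) = -1, which have opposite signs.
f is continuous everywhere (it is a polynomial), in particular on [1, 3].
By the Intermediate Value Theorem, f takes the value 0 somewhere in the open interval.

Yes, f has a root in the interval.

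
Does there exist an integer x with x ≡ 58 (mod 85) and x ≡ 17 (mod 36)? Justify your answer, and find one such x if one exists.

x = 1673

The moduli 85 and 36 are coprime, so by the Chinese Remainder Theorem a unique solution modulo 3060 exists.
Write x = 58 + 85t and require 58 + 85t ≡ 17 (mod 36), i.e. 85t ≡ 31 (mod 36).
85 ≡ 13 (mod 36), so this reads 13t ≡ 31 (mod 36). Note 13·25 = 325 ≡ 1 (mod 36) (as 325 − 1 = 9·36), so 13⁻¹ ≡ 25.
Multiplying by 25: t ≡ 25·31 = 775 ≡ 19 (mod 36).
Taking t = 19 gives x = 58 + 85·19 = 1673.
Verify: 1673 = 19·85 + 58 and 1673 = 46·36 + 17. ✓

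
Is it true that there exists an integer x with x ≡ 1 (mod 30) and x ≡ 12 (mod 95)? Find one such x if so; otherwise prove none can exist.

No, no such integer exists.

Reduce both congruences modulo 5, which divides 30 and 95: they say x ≡ 1 (mod 5) and x ≡ 12 (mod 5).
However 1 ≡ 1 and 12 ≡ 2 (mod 5), and 1 ≠ 2.
Therefore no such x exists.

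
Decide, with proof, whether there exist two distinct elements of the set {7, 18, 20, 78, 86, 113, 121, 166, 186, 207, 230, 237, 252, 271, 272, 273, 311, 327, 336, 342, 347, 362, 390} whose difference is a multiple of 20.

The pair (7, 207) works.

Both 7 and 207 leave remainder 7 on division by 20; their difference 200 = 10·20 is a multiple of 20.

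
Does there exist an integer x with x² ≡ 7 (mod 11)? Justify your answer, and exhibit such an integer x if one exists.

There is no such integer.

Since (11 − x)² ≡ x² (mod 11), it suffices to square x = 0, 1, …, 5: the residues are 0, 1, 4, 9, 5, 3.
So the quadratic residues mod 11 are {0, 1, 3, 4, 5, 9}, and 7 is not among them.
Therefore x² ≡ 7 (mod 11) has no solution.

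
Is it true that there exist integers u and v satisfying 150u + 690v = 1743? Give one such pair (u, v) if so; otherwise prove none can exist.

There are no such integers.

Any value of 150u + 690v is a multiple of gcd(150, 690) = 30.
But 1743 is not a multiple of 30 (it leaves remainder 3).
Therefore 150u + 690v = 1743 has no solution in integers.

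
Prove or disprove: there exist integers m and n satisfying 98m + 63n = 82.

Both 98 and 63 are divisible by gcd(98, 63) = 7, hence so is any combination 98m + 63n.
But 82 = 7·11 + 5, so 7 ∤ 82.
Hence no integers m, n satisfy the equation.

There are no such integers.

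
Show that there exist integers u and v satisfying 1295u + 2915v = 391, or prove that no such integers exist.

Both 1295 and 2915 are divisible by gcd(1295, 2915) = 5, hence so is any combination 1295u + 2915v.
But 391 is not a multiple of 5 (it leaves remainder 1).
Hence no integers u, v satisfy the equation.

There are no such integers.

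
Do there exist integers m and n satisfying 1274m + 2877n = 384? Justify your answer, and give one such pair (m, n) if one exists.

There are no such integers.

Both 1274 and 2877 are divisible by gcd(1274, 2877) = 7, hence so is any combination 1274m + 2877n.
But 384 = 7·54 + 6, so 7 ∤ 384.
Therefore 1274m + 2877n = 384 has no solution in integers.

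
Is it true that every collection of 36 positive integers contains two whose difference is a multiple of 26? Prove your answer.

Yes, this is always true.

There are exactly 26 possible remainders on division by 26.
With 36 integers and only 26 classes, the pigeonhole principle forces two of them, say a and b, into the same class.
Their difference a − b is then a multiple of 26.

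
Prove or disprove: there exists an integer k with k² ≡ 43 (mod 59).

There is no such integer.

59 is prime, so by Euler's criterion 43 is a square mod 59 iff 43^((59−1)/2) = 43^29 ≡ 1 (mod 59).
Repeated squaring mod 59: 43^2 = 1849 ≡ 20; 43^4 ≡ 20² = 400 ≡ 46; 43^8 ≡ 46² = 2116 ≡ 51; 43^16 ≡ 51² = 2601 ≡ 5.
Since 29 = 16 + 8 + 4 + 1, 43^29 ≡ 5 · 51 · 46 · 43; multiplying out mod 59: 5·51 = 255 ≡ 19, then 19·46 = 874 ≡ 48, then 48·43 = 2064 ≡ 58. Thus 43^29 ≡ 58 ≡ −1 (mod 59).
By Euler's criterion 43 is a quadratic non-residue mod 59: no k satisfies k² ≡ 43 (mod 59).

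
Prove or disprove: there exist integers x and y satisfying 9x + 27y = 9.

gcd(9, 27) = 9, and 9 divides 9, so integer solutions exist.
Dividing through by 9 reduces the equation to 1x + 3y = 1.
With a unit coefficient on x, (x, y) = (1, 0) is an immediate solution.
Check: 9·1 + 27·0 = 9 + 0 = 9. ✓

x = 1, y = 0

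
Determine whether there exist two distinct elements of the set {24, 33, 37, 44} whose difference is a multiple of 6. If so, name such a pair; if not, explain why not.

Reduce each element modulo 6: 24↦0, 33↦3, 37↦1, 44↦2.
All 4 residues are distinct, so no two elements differ by a multiple of 6.

No, no such pair exists.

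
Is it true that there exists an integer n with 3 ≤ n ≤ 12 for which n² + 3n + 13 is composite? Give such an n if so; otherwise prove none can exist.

n = 10

At n = 10: 10² + 3·10 + 13 = 143 = 11·13, which is composite.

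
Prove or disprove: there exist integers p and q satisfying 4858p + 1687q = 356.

gcd(4858, 1687) = 7, so every integer of the form 4858p + 1687q is a multiple of 7.
However 356 leaves remainder 6 on division by 7.
Therefore 4858p + 1687q = 356 has no solution in integers.

No such integers exist.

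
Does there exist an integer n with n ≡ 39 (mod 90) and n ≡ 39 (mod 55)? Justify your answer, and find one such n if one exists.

n = 39

The moduli are not coprime: gcd(90, 55) = 5. Compatibility requires 5 ∣ (39 − 39) = 0, which holds, so solutions exist.
In fact n = 39 itself already satisfies 39 mod 55 = 39.
Verify: 39 = 0·90 + 39 and 39 = 0·55 + 39. ✓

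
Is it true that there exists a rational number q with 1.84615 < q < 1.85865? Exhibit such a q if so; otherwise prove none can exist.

q = 13/7

Scale by 7: the interval becomes (12.92305, 13.01055), which contains the integer 13.
Dividing back, 1.84615 < 13/7 < 1.85865, and 13/7 is rational.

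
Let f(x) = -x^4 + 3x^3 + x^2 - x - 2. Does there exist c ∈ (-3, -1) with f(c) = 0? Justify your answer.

f(-3) = -152 and f(-1) = -4, both negative, so a sign-change argument is unavailable; we show f keeps this sign on the whole interval.
Substitute x = -1 − u, where 0 < u < 2 on the interval. Expanding, f(-1 − u) = -u^4 - 7u^3 - 14u^2 - 10u - 4.
All 5 nonzero coefficients of this polynomial in u are negative; hence for u > 0 the value is a sum of negative terms (the constant -4 among them).
So f is strictly negative on (-3, -1); no root exists in the interval.

No such root exists.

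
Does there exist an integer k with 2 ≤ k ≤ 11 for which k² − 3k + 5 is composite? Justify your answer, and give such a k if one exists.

At k = 8: 8² − 3·8 + 5 = 45 = 3·15, which is composite.

k = 8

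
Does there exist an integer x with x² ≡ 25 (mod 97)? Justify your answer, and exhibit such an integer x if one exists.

x = 5

Take x = 5. Then 5² = 25, and since 0 ≤ 25 < 97 this is already reduced: 5² ≡ 25 (mod 97).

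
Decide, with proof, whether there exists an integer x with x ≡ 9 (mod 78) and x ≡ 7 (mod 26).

Both moduli are multiples of 26 = gcd(78, 26), so any solution would satisfy x ≡ 9 and x ≡ 7 modulo 26 simultaneously.
However 9 ≡ 9 and 7 ≡ 7 (mod 26), and 9 ≠ 7.
Therefore no such x exists.

No, no such integer exists.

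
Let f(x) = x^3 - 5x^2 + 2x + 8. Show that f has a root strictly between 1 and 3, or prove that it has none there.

f(1) = 6 and f(3) = -4, which have opposite signs.
Since f is a polynomial it is continuous on [1, 3].
By the Intermediate Value Theorem, f takes the value 0 somewhere in the open interval.

Such a root exists.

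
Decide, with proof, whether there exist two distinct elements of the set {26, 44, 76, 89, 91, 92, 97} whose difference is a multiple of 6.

Both 26 and 44 leave remainder 2 on division by 6; their difference 18 = 3·6 is a multiple of 6.

26 and 44 are such a pair.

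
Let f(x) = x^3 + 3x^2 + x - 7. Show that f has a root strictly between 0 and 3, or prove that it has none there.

Yes, f has a root in the interval.

f(0) = -7 and f(3) = 50, which have opposite signs.
As a polynomial, f is continuous on every closed interval.
By the Intermediate Value Theorem f must vanish at some point of (0, 3).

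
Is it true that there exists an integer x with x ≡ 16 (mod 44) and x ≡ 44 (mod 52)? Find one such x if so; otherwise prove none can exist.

Here gcd(44, 52) = 4, and both 16 and 44 leave remainder 0 mod 4, so the system is consistent.
List candidates x ≡ 16 (mod 44): 16, 60, 104, 148. Modulo 52 these are 16, 8, 0, 44; 148 gives 44 as required.
Verify: 148 = 3·44 + 16 and 148 = 2·52 + 44. ✓

x = 148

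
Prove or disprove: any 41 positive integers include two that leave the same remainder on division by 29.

There are exactly 29 possible remainders on division by 29.
Placing 41 integers into 29 classes, some class receives at least two — say a and b.
So a and b have equal remainders mod 29, which is exactly what was to be shown.

Yes.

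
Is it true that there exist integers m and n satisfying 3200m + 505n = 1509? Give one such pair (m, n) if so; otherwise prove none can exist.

There are no such integers.

gcd(3200, 505) = 5, so every integer of the form 3200m + 505n is a multiple of 5.
But 1509 is not a multiple of 5 (it leaves remainder 4).
So the equation is unsolvable over ℤ.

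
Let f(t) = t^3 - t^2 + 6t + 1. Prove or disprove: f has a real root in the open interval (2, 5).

Evaluate at the endpoints: f(2) = 17, f(5) = 131 — same sign (positive).
The derivative f'(t) = 3t^2 - 2t + 6 is a quadratic with discriminant (-2)² − 4·3·6 = -68 < 0; it never vanishes, so it is always positive (sign of the leading coefficient).
So f is strictly increasing; between 2 and 5 its values lie between f(2) = 17 and f(5) = 131, all positive. Therefore f has no root in (2, 5).

No such root exists.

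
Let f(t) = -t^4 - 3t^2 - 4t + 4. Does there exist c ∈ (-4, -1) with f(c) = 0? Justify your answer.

f(-4) = -284 and f(-1) = 4, which have opposite signs.
f is continuous everywhere (it is a polynomial), in particular on [-4, -1].
The Intermediate Value Theorem then guarantees some c ∈ (-4, -1) with f(c) = 0.

Such a root exists.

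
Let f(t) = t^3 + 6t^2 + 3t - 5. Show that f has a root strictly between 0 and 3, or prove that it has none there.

f(0) = -5 and f(3) = 85, which have opposite signs.
Since f is a polynomial it is continuous on [0, 3].
By the Intermediate Value Theorem f must vanish at some point of (0, 3).

Yes, f has a root in the interval.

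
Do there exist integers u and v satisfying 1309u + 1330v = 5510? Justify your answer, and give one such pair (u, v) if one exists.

No, no such integers exist.

gcd(1309, 1330) = 7, so every integer of the form 1309u + 1330v is a multiple of 7.
But 5510 = 7·787 + 1, so 7 ∤ 5510.
So the equation is unsolvable over ℤ.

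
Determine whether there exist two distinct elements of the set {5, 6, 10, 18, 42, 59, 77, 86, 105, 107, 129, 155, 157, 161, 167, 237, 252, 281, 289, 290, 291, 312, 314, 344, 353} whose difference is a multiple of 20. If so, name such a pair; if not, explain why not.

Yes: 5 and 105.

Reduce each element mod 20: 5↦5, 6↦6, 10↦10, 18↦18, 42↦2, 59↦19, 77↦17, 86↦6, 105↦5, 107↦7, 129↦9, 155↦15, 157↦17, 161↦1, 167↦7, 237↦17, 252↦12, 281↦1, 289↦9, 290↦10, 291↦11, 312↦12, 314↦14, 344↦4, 353↦13. The residue 5 repeats (at 5 and 105), and 105 − 5 = 100 = 5·20.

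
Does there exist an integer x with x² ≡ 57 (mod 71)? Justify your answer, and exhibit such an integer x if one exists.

x = 25

Take x = 25. Then 25² = 625 = 8·71 + 57, so 25² ≡ 57 (mod 71).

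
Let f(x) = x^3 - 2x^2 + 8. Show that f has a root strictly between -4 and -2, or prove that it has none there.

f(-4) = -88 and f(-2) = -8, both negative, so a sign-change argument is unavailable; we show f keeps this sign on the whole interval.
Shift to the endpoint -2: with x = -2 − u (0 < u < 2), one computes f(-2 − u) = -u^3 - 8u^2 - 20u - 8.
The nonzero coefficients here are all negative, so for u > 0 every term is negative (or zero), and the constant term -8 is strictly negative.
Therefore f(x) < 0 throughout (-4, -2), and f has no zero there.

f has no root in that interval.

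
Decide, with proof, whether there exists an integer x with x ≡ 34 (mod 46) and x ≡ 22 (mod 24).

x = 310

Here gcd(46, 24) = 2, and both 34 and 22 leave remainder 0 mod 2, so the system is consistent.
List candidates x ≡ 34 (mod 46): 34, 80, 126, 172, 218, 264, 310. Modulo 24 these are 10, 8, 6, 4, 2, 0, 22; 310 gives 22 as required.
Indeed 310 ≡ 34 (mod 46) and 310 ≡ 22 (mod 24).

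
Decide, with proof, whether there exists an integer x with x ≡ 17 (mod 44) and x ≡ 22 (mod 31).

x = 1293

Since 44 and 31 share no common factor, CRT says the pair of congruences has a solution (unique mod 1364).
Write x = 17 + 44t and require 17 + 44t ≡ 22 (mod 31), i.e. 44t ≡ 5 (mod 31).
44 ≡ 13 (mod 31), so this reads 13t ≡ 5 (mod 31). Note 13·12 = 156 ≡ 1 (mod 31) (as 156 − 1 = 5·31), so 13⁻¹ ≡ 12.
Multiplying by 12: t ≡ 12·5 = 60 ≡ 29 (mod 31).
Taking t = 29 gives x = 17 + 44·29 = 1293.
Verify: 1293 = 29·44 + 17 and 1293 = 41·31 + 22. ✓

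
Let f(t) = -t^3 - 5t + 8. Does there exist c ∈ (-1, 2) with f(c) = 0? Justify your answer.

f(-1) = 14 and f(2) = -10, which have opposite signs.
f is continuous everywhere (it is a polynomial), in particular on [-1, 2].
So by the Intermediate Value Theorem there is a c strictly between -1 and 2 with f(c) = 0.

Yes, f has a root in the interval.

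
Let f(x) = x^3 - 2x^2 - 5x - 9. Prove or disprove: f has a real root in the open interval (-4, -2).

The endpoint values f(-4) = -85 and f(-2) = -15 are both negative. Claim: f(x) < 0 for every x in (-4, -2).
Substitute x = -2 − u, where 0 < u < 2 on the interval. Expanding, f(-2 − u) = -u^3 - 8u^2 - 15u - 15.
All 4 nonzero coefficients of this polynomial in u are negative; hence for u > 0 the value is a sum of negative terms (the constant -15 among them).
So f is strictly negative on (-4, -2); no root exists in the interval.

f has no root in that interval.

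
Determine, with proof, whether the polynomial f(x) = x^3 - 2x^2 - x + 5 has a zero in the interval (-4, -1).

f(-4) = -87 and f(-1) = 3, which have opposite signs.
f is continuous everywhere (it is a polynomial), in particular on [-4, -1].
By the Intermediate Value Theorem, f takes the value 0 somewhere in the open interval.

Yes, f has a root in the interval.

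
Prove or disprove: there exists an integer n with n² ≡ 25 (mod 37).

Take n = 5. Then 5² = 25, and since 0 ≤ 25 < 37 this is already reduced: 5² ≡ 25 (mod 37).

n = 5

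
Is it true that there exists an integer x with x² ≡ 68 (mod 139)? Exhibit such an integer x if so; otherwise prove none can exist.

139 is prime, so by Euler's criterion 68 is a square mod 139 iff 68^((139−1)/2) = 68^69 ≡ 1 (mod 139).
Squaring successively (mod 139): 68^2 = 4624 ≡ 37; 68^4 ≡ 37² = 1369 ≡ 118; 68^8 ≡ 118² = 13924 ≡ 24; 68^16 ≡ 24² = 576 ≡ 20; 68^32 ≡ 20² = 400 ≡ 122; 68^64 ≡ 122² = 14884 ≡ 11.
Since 69 = 64 + 4 + 1, 68^69 ≡ 11 · 118 · 68; multiplying out mod 139: 11·118 = 1298 ≡ 47, then 47·68 = 3196 ≡ 138. Thus 68^69 ≡ 138 ≡ −1 (mod 139).
The value −1 means 68 is a non-residue modulo 139, so x² ≡ 68 (mod 139) is impossible.

No such integer exists.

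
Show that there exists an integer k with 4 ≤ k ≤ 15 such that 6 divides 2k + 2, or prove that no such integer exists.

k = 5 works, since 2·5 + 2 = 12 = 2·6.

k = 5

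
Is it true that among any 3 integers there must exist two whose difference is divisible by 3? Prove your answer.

Try 3 consecutive integers, 10, 11, 12. Their remainders mod 3 are 1, 2, 0 — pairwise different, as any 3 ≤ 3 consecutive integers have distinct residues.
The differences between them range over 1, …, 2, none of which is divisible by 3.

No; for instance {10, 11, 12} is a counterexample.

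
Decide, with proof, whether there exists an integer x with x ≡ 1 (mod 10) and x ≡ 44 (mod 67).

x = 111

The moduli 10 and 67 are coprime, so by the Chinese Remainder Theorem a unique solution modulo 670 exists.
Write x = 1 + 10t and require 1 + 10t ≡ 44 (mod 67), i.e. 10t ≡ 43 (mod 67).
Invert 10 mod 67 by the Euclidean algorithm: 67 = 6·10 + 7, 10 = 1·7 + 3, 7 = 2·3 + 1, 3 = 3·1 + 0; back-substituting, 1 = 7 − 2·3 = 7 − 2·(10 − 1·7) = −2·10 + 3·7 = −2·10 + 3·(67 − 6·10) = 3·67 − 20·10. Hence 10·(-20) ≡ 1, so 10⁻¹ ≡ -20 ≡ 47 (mod 67).
Multiplying by 47: t ≡ 47·43 = 2021 ≡ 11 (mod 67).
With t = 11: x = 1 + 10·11 = 111.
Indeed 111 ≡ 1 (mod 10) and 111 ≡ 44 (mod 67).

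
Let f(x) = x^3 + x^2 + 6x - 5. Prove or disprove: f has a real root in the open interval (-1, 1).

f(-1) = -11 and f(1) = 3, which have opposite signs.
f is continuous everywhere (it is a polynomial), in particular on [-1, 1].
By the Intermediate Value Theorem f must vanish at some point of (-1, 1).

Yes, f has a root in the interval.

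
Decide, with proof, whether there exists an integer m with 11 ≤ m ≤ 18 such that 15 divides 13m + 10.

No such integer m in that range exists.

For m = 11, 12, …, 18 the values of 13m + 10 modulo 15 are 3, 1, 14, 12, 10, 8, 6, 4 respectively.
None is 0, so 15 never divides 13m + 10 on this range.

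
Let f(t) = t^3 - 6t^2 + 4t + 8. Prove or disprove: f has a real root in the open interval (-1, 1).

Such a root exists.

f(-1) = -3 and f(1) = 7, which have opposite signs.
Since f is a polynomial it is continuous on [-1, 1].
By the Intermediate Value Theorem f must vanish at some point of (-1, 1).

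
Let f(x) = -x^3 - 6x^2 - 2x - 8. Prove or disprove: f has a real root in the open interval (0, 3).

No such root exists.

The endpoint values f(0) = -8 and f(3) = -95 are both negative. Claim: f(x) < 0 for every x in (0, 3).
The nonzero coefficients of f are all negative, so for x > 0 every term of f(x) is negative (the constant term -8 strictly so).
Therefore f(x) < 0 throughout (0, 3), and f has no zero there.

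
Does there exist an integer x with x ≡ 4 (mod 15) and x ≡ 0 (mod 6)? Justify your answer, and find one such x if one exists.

There is no such integer.

Both moduli are multiples of 3 = gcd(15, 6), so any solution would satisfy x ≡ 4 and x ≡ 0 modulo 3 simultaneously.
These are incompatible: 4 − 0 = 4 is not divisible by 3.
So no integer satisfies both congruences.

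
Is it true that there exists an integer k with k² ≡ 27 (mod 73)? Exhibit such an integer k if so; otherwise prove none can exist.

Take k = 10. Then 10² = 100 = 1·73 + 27, so 10² ≡ 27 (mod 73).

k = 10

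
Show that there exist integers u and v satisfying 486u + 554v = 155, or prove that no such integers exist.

gcd(486, 554) = 2, so every integer of the form 486u + 554v is a multiple of 2.
But 155 is not a multiple of 2 (it leaves remainder 1).
So the equation is unsolvable over ℤ.

There are no such integers.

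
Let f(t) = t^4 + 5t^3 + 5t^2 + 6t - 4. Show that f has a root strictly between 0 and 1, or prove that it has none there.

Such a root exists.

f(0) = -4 and f(1) = 13, which have opposite signs.
Since f is a polynomial it is continuous on [0, 1].
By the Intermediate Value Theorem f must vanish at some point of (0, 1).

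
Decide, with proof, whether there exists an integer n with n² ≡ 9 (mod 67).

n = 3

Take n = 3. Then 3² = 9, and since 0 ≤ 9 < 67 this is already reduced: 3² ≡ 9 (mod 67).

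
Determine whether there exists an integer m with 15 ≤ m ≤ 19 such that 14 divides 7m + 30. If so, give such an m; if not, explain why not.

For m = 15, 16, …, 19 the values of 7m + 30 modulo 14 are 9, 2, 9, 2, 9 respectively.
Since 0 is absent from this list, 14 ∤ 7m + 30 for every m with 15 ≤ m ≤ 19.

There is no such integer m in that range.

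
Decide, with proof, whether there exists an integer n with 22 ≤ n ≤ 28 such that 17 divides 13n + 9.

The values of 13n + 9 for n = 22, 23, …, 28 are 295, 308, 321, 334, 347, 360, 373; reduced mod 17 these are 6, 2, 15, 11, 7, 3, 16.
The residue 0 does not occur, so no n in [22, 28] makes 13n + 9 a multiple of 17.

No such integer n in that range exists.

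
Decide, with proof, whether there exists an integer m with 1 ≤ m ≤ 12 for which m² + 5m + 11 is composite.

m = 2

At m = 2: 2² + 5·2 + 11 = 25 = 5·5, which is composite.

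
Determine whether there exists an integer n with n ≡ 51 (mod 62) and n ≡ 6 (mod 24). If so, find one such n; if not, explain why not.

Reduce both congruences modulo 2, which divides 62 and 24: they say n ≡ 51 (mod 2) and n ≡ 6 (mod 2).
These are incompatible: 51 − 6 = 45 is not divisible by 2.
So no integer satisfies both congruences.

No such integer exists.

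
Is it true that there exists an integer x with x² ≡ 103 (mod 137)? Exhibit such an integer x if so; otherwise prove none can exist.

x = 69

x = 69 works: 69² = 4761, and 4761 − 103 = 4658 = 34·137.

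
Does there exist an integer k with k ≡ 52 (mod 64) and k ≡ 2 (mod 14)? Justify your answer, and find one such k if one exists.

The moduli are not coprime: gcd(64, 14) = 2. Compatibility requires 2 ∣ (2 − 52) = -50, which holds, so solutions exist.
Step through k = 52, 52 + 64, 52 + 2·64, …: the values 52, 116, 180, 244, 308, 372, 436 reduce mod 14 to 10, 4, 12, 6, 0, 8, 2. The value 436 hits 2.
Check: 436 mod 64 = 52, 436 mod 14 = 2. ✓

k = 436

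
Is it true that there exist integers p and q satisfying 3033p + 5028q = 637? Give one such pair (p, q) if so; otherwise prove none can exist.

No, no such integers exist.

gcd(3033, 5028) = 3, so every integer of the form 3033p + 5028q is a multiple of 3.
But 637 = 3·212 + 1, so 3 ∤ 637.
Hence no integers p, q satisfy the equation.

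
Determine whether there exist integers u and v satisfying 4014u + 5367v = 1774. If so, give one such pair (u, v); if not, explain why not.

Any value of 4014u + 5367v is a multiple of gcd(4014, 5367) = 3.
But 1774 = 3·591 + 1, so 3 ∤ 1774.
Hence no integers u, v satisfy the equation.

There are no such integers.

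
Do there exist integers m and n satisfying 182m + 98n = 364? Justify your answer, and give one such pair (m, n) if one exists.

m = 2, n = 0

gcd(182, 98) = 14, and 14 divides 364, so integer solutions exist.
Dividing through by 14 reduces the equation to 13m + 7n = 26.
Run the Euclidean algorithm on 13 and 7: 13 = 1·7 + 6, 7 = 1·6 + 1, 6 = 6·1 + 0.
Back-substituting, 1 = 7 − 1·6 = 7 − (13 − 1·7) = −13 + 2·7; that is, 13·(-1) + 7·2 = 1.
Multiplying through by 26: m = (-1)·26 = -26, n = 2·26 = 52 is a solution.
Shifting by a multiple of (7, −13) keeps it a solution: m = -26 + 4·7 = 2, n = 52 − 4·13 = 0.
Check: 182·2 + 98·0 = 364 + 0 = 364. ✓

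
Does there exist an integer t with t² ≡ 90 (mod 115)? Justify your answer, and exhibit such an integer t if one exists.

No, no such integer exists.

Reduce modulo the prime factor 23 of 115: any solution would satisfy t² ≡ 21 (mod 23).
Apply Euler's criterion with the prime 23: 21 is a quadratic residue iff 21^11 ≡ 1 (mod 23), and a non-residue iff it is ≡ −1.
Squaring successively (mod 23): 21^2 = 441 ≡ 4; 21^4 ≡ 4² = 16 ≡ 16; 21^8 ≡ 16² = 256 ≡ 3.
Since 11 = 8 + 2 + 1, 21^11 ≡ 3 · 4 · 21; multiplying out mod 23: 3·4 = 12 ≡ 12, then 12·21 = 252 ≡ 22. Thus 21^11 ≡ 22 ≡ −1 (mod 23).
By Euler's criterion 21 is a quadratic non-residue mod 23: no t satisfies t² ≡ 21 (mod 23).
So 21 is not a square mod 23, and hence 90 is not a square mod 115.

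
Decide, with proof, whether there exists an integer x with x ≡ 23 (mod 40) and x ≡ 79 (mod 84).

gcd(40, 84) = 4. A simultaneous solution exists iff 23 ≡ 79 (mod 4); here 23 mod 4 = 3 = 79 mod 4, so it does.
Write x = 23 + 40t. Then 40t ≡ 79 − 23 ≡ 56 (mod 84); dividing through by 4 gives 10t ≡ 14 (mod 21).
To invert 10 modulo 21: 21 = 2·10 + 1, 10 = 10·1 + 0, and unwinding, 1 = 21 − 2·10. Thus 10⁻¹ ≡ -2 ≡ 19 (mod 21).
Therefore t ≡ 19·14 = 266 ≡ 14 (mod 21).
Then x = 23 + 40·14 = 583.
Verify: 583 = 14·40 + 23 and 583 = 6·84 + 79. ✓

x = 583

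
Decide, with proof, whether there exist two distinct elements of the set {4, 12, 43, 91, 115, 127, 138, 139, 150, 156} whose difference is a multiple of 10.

No, no such pair exists.

Residues mod 10: 4↦4, 12↦2, 43↦3, 91↦1, 115↦5, 127↦7, 138↦8, 139↦9, 150↦0, 156↦6.
All 10 residues are distinct, so no two elements differ by a multiple of 10.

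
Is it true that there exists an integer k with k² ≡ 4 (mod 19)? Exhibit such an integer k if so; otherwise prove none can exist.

k = 2

Take k = 2. Then 2² = 4, and since 0 ≤ 4 < 19 this is already reduced: 2² ≡ 4 (mod 19).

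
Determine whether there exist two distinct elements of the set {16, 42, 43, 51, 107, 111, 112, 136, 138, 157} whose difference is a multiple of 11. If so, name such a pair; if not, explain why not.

Reduce each element modulo 11: 16↦5, 42↦9, 43↦10, 51↦7, 107↦8, 111↦1, 112↦2, 136↦4, 138↦6, 157↦3.
No residue repeats among the 10 elements, so no pair has difference ≡ 0 (mod 11).

No, no such pair exists.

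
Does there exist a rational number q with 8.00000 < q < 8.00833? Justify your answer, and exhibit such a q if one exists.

Look for a denominator N such that an integer falls strictly between N·8.00000 and N·8.00833. N = 121 works: 121·8.00000 = 968.00000 < 969 < 969.00793 = 121·8.00833.
Dividing back, 8.00000 < 969/121 < 8.00833, and 969/121 is rational.

q = 969/121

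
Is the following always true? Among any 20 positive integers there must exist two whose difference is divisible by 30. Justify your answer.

No, the set {75, 76, 77, 78, 79, 80, 81, 82, 83, 84, 85, 86, 87, 88, 89, 90, 91, 92, 93, 94} is a counterexample.

Consider the 20 integers 75, 76, …, 94. They lie in distinct residue classes modulo 30, since 20 ≤ 30.
Any two of them differ by at most 19 < 30 and by at least 1, so no difference is a multiple of 30.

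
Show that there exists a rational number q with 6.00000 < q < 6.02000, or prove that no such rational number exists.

Multiplying by 51: 51·6.00000 = 306.00000 and 51·6.02000 = 307.02000, so the integer 307 lies strictly between them.
Hence 307/51 is a rational number with 6.00000 < 307/51 < 6.02000.

q = 307/51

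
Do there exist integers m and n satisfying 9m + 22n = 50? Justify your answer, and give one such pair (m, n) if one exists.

9 and 22 are coprime, so 9m + 22n ranges over all of ℤ.
Run the Euclidean algorithm on 22 and 9: 22 = 2·9 + 4, 9 = 2·4 + 1, 4 = 4·1 + 0.
Back-substituting, 1 = 9 − 2·4 = 9 − 2·(22 − 2·9) = −2·22 + 5·9; that is, 9·5 + 22·(-2) = 1.
Multiplying through by 50: m = 5·50 = 250, n = (-2)·50 = -100 is a solution.
Shifting by a multiple of (22, −9) keeps it a solution: m = 250 − 11·22 = 8, n = -100 + 11·9 = -1.
Indeed 9·8 + 22·(-1) = 72 − 22 = 50.

m = 8, n = -1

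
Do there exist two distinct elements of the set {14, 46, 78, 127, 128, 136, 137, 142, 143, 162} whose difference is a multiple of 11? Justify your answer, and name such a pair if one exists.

Residues mod 11: 14↦3, 46↦2, 78↦1, 127↦6, 128↦7, 136↦4, 137↦5, 142↦10, 143↦0, 162↦8.
All 10 residues are distinct, so no two elements differ by a multiple of 11.

No, no such pair exists.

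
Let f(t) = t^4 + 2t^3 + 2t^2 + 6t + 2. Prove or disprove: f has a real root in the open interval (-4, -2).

Such a root exists.

f(-4) = 138 and f(-2) = -2, which have opposite signs.
Since f is a polynomial it is continuous on [-4, -2].
By the Intermediate Value Theorem, f takes the value 0 somewhere in the open interval.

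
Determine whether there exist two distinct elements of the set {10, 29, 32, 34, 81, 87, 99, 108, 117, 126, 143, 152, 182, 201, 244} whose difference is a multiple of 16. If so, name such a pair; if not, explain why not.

No, no such pair exists.

Reduce each element modulo 16: 10↦10, 29↦13, 32↦0, 34↦2, 81↦1, 87↦7, 99↦3, 108↦12, 117↦5, 126↦14, 143↦15, 152↦8, 182↦6, 201↦9, 244↦4.
These 15 residues are pairwise different, hence no difference of two elements is divisible by 16.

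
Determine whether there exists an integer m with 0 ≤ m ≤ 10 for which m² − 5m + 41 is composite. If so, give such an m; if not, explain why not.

At m = 7: 7² − 5·7 + 41 = 55 = 5·11, which is composite.

m = 7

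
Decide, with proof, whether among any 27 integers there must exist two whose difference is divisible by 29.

Try 27 consecutive integers, 39, 40, …, 65. Their remainders mod 29 are 10, 11, 12, 13, 14, 15, 16, 17, 18, 19, 20, 21, 22, 23, 24, 25, 26, 27, 28, 0, 1, 2, 3, 4, 5, 6, 7 — pairwise different, as any 27 ≤ 29 consecutive integers have distinct residues.
Any two of them differ by at most 26 < 29 and by at least 1, so no difference is a multiple of 29.

No; for instance {39, 40, 41, 42, 43, 44, 45, 46, 47, 48, 49, 50, 51, 52, 53, 54, 55, 56, 57, 58, 59, 60, 61, 62, 63, 64, 65} is a counterexample.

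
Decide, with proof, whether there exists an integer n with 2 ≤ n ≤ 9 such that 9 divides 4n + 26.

For n = 2, 3, …, 6 the values 34, 38, 42, 46, 50 are not multiples of 9. Try n = 7: 4·7 + 26 = 54 = 6·9, which is divisible by 9.

n = 7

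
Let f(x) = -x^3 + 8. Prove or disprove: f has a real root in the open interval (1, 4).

Such a root exists.

f(1) = 7 and f(4) = -56, which have opposite signs.
As a polynomial, f is continuous on every closed interval.
By the Intermediate Value Theorem, f takes the value 0 somewhere in the open interval.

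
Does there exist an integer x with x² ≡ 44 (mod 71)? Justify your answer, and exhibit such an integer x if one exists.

71 is prime, so by Euler's criterion 44 is a square mod 71 iff 44^((71−1)/2) = 44^35 ≡ 1 (mod 71).
Repeated squaring mod 71: 44^2 = 1936 ≡ 19; 44^4 ≡ 19² = 361 ≡ 6; 44^8 ≡ 6² = 36 ≡ 36; 44^16 ≡ 36² = 1296 ≡ 18; 44^32 ≡ 18² = 324 ≡ 40.
Since 35 = 32 + 2 + 1, 44^35 ≡ 40 · 19 · 44; multiplying out mod 71: 40·19 = 760 ≡ 50, then 50·44 = 2200 ≡ 70. Thus 44^35 ≡ 70 ≡ −1 (mod 71).
By Euler's criterion 44 is a quadratic non-residue mod 71: no x satisfies x² ≡ 44 (mod 71).

There is no such integer.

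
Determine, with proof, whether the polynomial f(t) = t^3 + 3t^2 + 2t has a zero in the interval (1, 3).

f(1) = 6 and f(3) = 60, both positive, so a sign-change argument is unavailable; we show f keeps this sign on the whole interval.
Substitute t = 1 + u, where 0 < u < 2 on the interval. Expanding, f(1 + u) = u^3 + 6u^2 + 11u + 6.
All 4 nonzero coefficients of this polynomial in u are positive; hence for u > 0 the value is a sum of positive terms (the constant 6 among them).
Therefore f(t) > 0 throughout (1, 3), and f has no zero there.

f has no root in that interval.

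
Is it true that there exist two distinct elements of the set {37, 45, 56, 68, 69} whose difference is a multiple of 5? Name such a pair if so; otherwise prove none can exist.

Reduce each element modulo 5: 37↦2, 45↦0, 56↦1, 68↦3, 69↦4.
These 5 residues are pairwise different, hence no difference of two elements is divisible by 5.

There is no such pair.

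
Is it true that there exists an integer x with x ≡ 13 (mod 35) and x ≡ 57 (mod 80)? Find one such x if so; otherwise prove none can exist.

No such integer exists.

Both moduli are multiples of 5 = gcd(35, 80), so any solution would satisfy x ≡ 13 and x ≡ 57 modulo 5 simultaneously.
But 13 mod 5 = 3 while 57 mod 5 = 2, a contradiction.
Therefore no such x exists.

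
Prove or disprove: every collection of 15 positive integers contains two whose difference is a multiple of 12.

There are exactly 12 possible remainders on division by 12.
With 15 integers and only 12 classes, the pigeonhole principle forces two of them, say a and b, into the same class.
Their difference a − b is then a multiple of 12.

Yes, this is always true.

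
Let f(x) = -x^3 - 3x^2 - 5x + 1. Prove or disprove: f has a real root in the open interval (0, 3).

f(0) = 1 and f(3) = -68, which have opposite signs.
Since f is a polynomial it is continuous on [0, 3].
By the Intermediate Value Theorem f must vanish at some point of (0, 3).

Such a root exists.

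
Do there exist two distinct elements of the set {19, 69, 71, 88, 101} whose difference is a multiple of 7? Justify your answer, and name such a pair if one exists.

Reduce each element modulo 7: 19↦5, 69↦6, 71↦1, 88↦4, 101↦3.
These 5 residues are pairwise different, hence no difference of two elements is divisible by 7.

There is no such pair.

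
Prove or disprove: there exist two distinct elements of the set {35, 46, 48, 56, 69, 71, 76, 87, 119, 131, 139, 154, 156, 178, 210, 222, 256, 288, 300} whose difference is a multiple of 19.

No such pair exists.

Reduce each element modulo 19: 35↦16, 46↦8, 48↦10, 56↦18, 69↦12, 71↦14, 76↦0, 87↦11, 119↦5, 131↦17, 139↦6, 154↦2, 156↦4, 178↦7, 210↦1, 222↦13, 256↦9, 288↦3, 300↦15.
All 19 residues are distinct, so no two elements differ by a multiple of 19.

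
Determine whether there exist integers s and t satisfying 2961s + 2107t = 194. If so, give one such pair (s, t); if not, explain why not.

No such integers exist.

Both 2961 and 2107 are divisible by gcd(2961, 2107) = 7, hence so is any combination 2961s + 2107t.
But 194 is not a multiple of 7 (it leaves remainder 5).
So the equation is unsolvable over ℤ.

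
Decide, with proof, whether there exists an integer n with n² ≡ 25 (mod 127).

n = 5

Take n = 5. Then 5² = 25, and since 0 ≤ 25 < 127 this is already reduced: 5² ≡ 25 (mod 127).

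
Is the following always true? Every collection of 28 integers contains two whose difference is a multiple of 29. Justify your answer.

Try 28 consecutive integers, 97, 98, …, 124. Their remainders mod 29 are 10, 11, 12, 13, 14, 15, 16, 17, 18, 19, 20, 21, 22, 23, 24, 25, 26, 27, 28, 0, 1, 2, 3, 4, 5, 6, 7, 8 — pairwise different, as any 28 ≤ 29 consecutive integers have distinct residues.
No two share a residue, so no pair has difference divisible by 29; the claim fails for this set.

No; for instance {97, 98, 99, 100, 101, 102, 103, 104, 105, 106, 107, 108, 109, 110, 111, 112, 113, 114, 115, 116, 117, 118, 119, 120, 121, 122, 123, 124} is a counterexample.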